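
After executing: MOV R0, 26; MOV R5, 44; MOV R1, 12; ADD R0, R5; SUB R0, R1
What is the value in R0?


Register state trace:
  MOV R0, 26  → R0 = 26
  MOV R5, 44  → R5 = 44
  MOV R1, 12  → R1 = 12
  ADD R0, R5  → R0 = 26 + 44 = 70
  SUB R0, R1  → R0 = 70 - 12 = 58
Final: R0 = 58

58


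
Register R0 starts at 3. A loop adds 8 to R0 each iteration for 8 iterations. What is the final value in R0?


Starting value: R0 = 3
  Iter 1: R0 = 3 + 8 = 11
  Iter 2: R0 = 11 + 8 = 19
  Iter 3: R0 = 19 + 8 = 27
  Iter 4: R0 = 27 + 8 = 35
  Iter 5: R0 = 35 + 8 = 43
  Iter 6: R0 = 43 + 8 = 51
  Iter 7: R0 = 51 + 8 = 59
  Iter 8: R0 = 59 + 8 = 67
Final: R0 = 67

67


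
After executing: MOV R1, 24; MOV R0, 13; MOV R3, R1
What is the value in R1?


Register state trace:
  MOV R1, 24  → R1 = 24
  MOV R0, 13  → R0 = 13
  MOV R3, R1  → R3 = 24
Final: R1 = 24

24


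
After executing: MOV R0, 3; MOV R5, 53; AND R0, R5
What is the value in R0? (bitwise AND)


Register state trace:
  MOV R0, 3  → R0 = 3 (0b00000011)
  MOV R5, 53  → R5 = 53 (0b00110101)
  AND R0, R5  → R0 = 3 AND 53 = 1 (0b00000001)
Final: R0 = 1

1


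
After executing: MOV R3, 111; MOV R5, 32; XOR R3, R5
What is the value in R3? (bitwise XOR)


Register state trace:
  MOV R3, 111  → R3 = 111 (0b01101111)
  MOV R5, 32  → R5 = 32 (0b00100000)
  XOR R3, R5  → R3 = 111 XOR 32 = 79 (0b01001111)
Final: R3 = 79

79


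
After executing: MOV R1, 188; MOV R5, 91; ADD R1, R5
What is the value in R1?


Register state trace:
  MOV R1, 188  → R1 = 188
  MOV R5, 91  → R5 = 91
  ADD R1, R5  → R1 = 188 + 91 = 279
Final: R1 = 279

279


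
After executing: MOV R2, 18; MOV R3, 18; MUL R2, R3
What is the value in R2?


Register state trace:
  MOV R2, 18  → R2 = 18
  MOV R3, 18  → R3 = 18
  MUL R2, R3  → R2 = 18 * 18 = 324
Final: R2 = 324

324


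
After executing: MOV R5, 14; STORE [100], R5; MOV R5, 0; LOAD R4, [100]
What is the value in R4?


Register and memory trace:
  MOV R5, 14  → R5 = 14
  STORE [100], R5  → mem[100] = 14
  MOV R5, 0  → R5 = 0
  LOAD R4, [100]  → R4 = mem[100] = 14
Final: R4 = 14

14


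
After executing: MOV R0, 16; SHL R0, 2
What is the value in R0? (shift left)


Register state trace:
  MOV R0, 16  → R0 = 16
  SHL R0, 2  → R0 = 16 << 2 = 16 * 2^2 = 64
Final: R0 = 64

64


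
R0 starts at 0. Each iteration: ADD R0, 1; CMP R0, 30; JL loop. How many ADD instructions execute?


Loop trace (R0 starts at 0, target 30, step 1):
  ADD #1: R0 = 0 + 1 = 1  → 1 < 30, loop
  ADD #2: R0 = 1 + 1 = 2  → 2 < 30, loop
  ADD #3: R0 = 2 + 1 = 3  → 3 < 30, loop
  ADD #4: R0 = 3 + 1 = 4  → 4 < 30, loop
  ADD #5: R0 = 4 + 1 = 5  → 5 < 30, loop
  ADD #6: R0 = 5 + 1 = 6  → 6 < 30, loop
  ADD #7: R0 = 6 + 1 = 7  → 7 < 30, loop
  ADD #8: R0 = 7 + 1 = 8  → 8 < 30, loop
  ADD #9: R0 = 8 + 1 = 9  → 9 < 30, loop
  ADD #10: R0 = 9 + 1 = 10  → 10 < 30, loop
  ADD #11: R0 = 10 + 1 = 11  → 11 < 30, loop
  ADD #12: R0 = 11 + 1 = 12  → 12 < 30, loop
  ADD #13: R0 = 12 + 1 = 13  → 13 < 30, loop
  ADD #14: R0 = 13 + 1 = 14  → 14 < 30, loop
  ADD #15: R0 = 14 + 1 = 15  → 15 < 30, loop
  ADD #16: R0 = 15 + 1 = 16  → 16 < 30, loop
  ADD #17: R0 = 16 + 1 = 17  → 17 < 30, loop
  ADD #18: R0 = 17 + 1 = 18  → 18 < 30, loop
  ADD #19: R0 = 18 + 1 = 19  → 19 < 30, loop
  ADD #20: R0 = 19 + 1 = 20  → 20 < 30, loop
  ADD #21: R0 = 20 + 1 = 21  → 21 < 30, loop
  ADD #22: R0 = 21 + 1 = 22  → 22 < 30, loop
  ADD #23: R0 = 22 + 1 = 23  → 23 < 30, loop
  ADD #24: R0 = 23 + 1 = 24  → 24 < 30, loop
  ADD #25: R0 = 24 + 1 = 25  → 25 < 30, loop
  ADD #26: R0 = 25 + 1 = 26  → 26 < 30, loop
  ADD #27: R0 = 26 + 1 = 27  → 27 < 30, loop
  ADD #28: R0 = 27 + 1 = 28  → 28 < 30, loop
  ADD #29: R0 = 28 + 1 = 29  → 29 < 30, loop
  ADD #30: R0 = 29 + 1 = 30  → 30 >= 30, exit
Total ADD instructions: 30

30


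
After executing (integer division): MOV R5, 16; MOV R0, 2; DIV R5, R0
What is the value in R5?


Register state trace:
  MOV R5, 16  → R5 = 16
  MOV R0, 2  → R0 = 2
  DIV R5, R0  → R5 = 16 // 2 = 8
Final: R5 = 8

8


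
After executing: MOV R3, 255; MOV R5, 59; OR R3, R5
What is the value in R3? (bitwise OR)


Register state trace:
  MOV R3, 255  → R3 = 255 (0b11111111)
  MOV R5, 59  → R5 = 59 (0b00111011)
  OR R3, R5   → R3 = 255 OR 59 = 255 (0b11111111)
Final: R3 = 255

255


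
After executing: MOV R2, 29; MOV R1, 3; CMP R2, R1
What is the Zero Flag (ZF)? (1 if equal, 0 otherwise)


Register state trace:
  MOV R2, 29  → R2 = 29
  MOV R1, 3  → R1 = 3
  CMP R2, R1  → computes 29 - 3 = 26
  Result is nonzero, so values are not equal
ZF = 0

0


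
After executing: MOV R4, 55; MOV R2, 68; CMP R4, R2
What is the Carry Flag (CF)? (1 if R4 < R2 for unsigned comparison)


Register state trace:
  MOV R4, 55  → R4 = 55
  MOV R2, 68  → R2 = 68
  CMP R4, R2  → unsigned 55 - 68: borrow occurs
  55 < 68, so CF = 1
CF = 1

1


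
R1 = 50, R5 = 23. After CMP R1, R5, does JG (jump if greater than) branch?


Trace:
  R1 = 50, R5 = 23
  CMP R1, R5  → compares 50 vs 23
  JG checks: is 50 greater than 23?
  50 > 23, so condition is true
Branch taken: Yes

Yes


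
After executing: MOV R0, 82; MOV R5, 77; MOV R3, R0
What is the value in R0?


Register state trace:
  MOV R0, 82  → R0 = 82
  MOV R5, 77  → R5 = 77
  MOV R3, R0  → R3 = 82
Final: R0 = 82

82


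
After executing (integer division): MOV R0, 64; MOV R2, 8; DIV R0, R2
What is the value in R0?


Register state trace:
  MOV R0, 64  → R0 = 64
  MOV R2, 8  → R2 = 8
  DIV R0, R2  → R0 = 64 // 8 = 8
Final: R0 = 8

8


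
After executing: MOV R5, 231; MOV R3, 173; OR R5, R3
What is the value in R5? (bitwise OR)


Register state trace:
  MOV R5, 231  → R5 = 231 (0b11100111)
  MOV R3, 173  → R3 = 173 (0b10101101)
  OR R5, R3   → R5 = 231 OR 173 = 239 (0b11101111)
Final: R5 = 239

239


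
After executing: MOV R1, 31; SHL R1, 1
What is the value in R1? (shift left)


Register state trace:
  MOV R1, 31  → R1 = 31
  SHL R1, 1  → R1 = 31 << 1 = 31 * 2^1 = 62
Final: R1 = 62

62


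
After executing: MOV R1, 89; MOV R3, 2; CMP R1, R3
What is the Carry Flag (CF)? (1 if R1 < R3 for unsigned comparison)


Register state trace:
  MOV R1, 89  → R1 = 89
  MOV R3, 2  → R3 = 2
  CMP R1, R3  → unsigned 89 - 2: no borrow
  89 >= 2, so CF = 0
CF = 0

0


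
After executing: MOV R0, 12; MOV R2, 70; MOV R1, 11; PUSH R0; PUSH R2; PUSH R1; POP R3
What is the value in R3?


Stack trace (top is rightmost):
  MOV R0, 12  → R0 = 12
  MOV R2, 70  → R2 = 70
  MOV R1, 11  → R1 = 11
  PUSH R0  → stack: [12]
  PUSH R2  → stack: [12, 70]
  PUSH R1  → stack: [12, 70, 11]
  POP R3  → R3 = 11, stack: [12, 70]
Final: R3 = 11

11


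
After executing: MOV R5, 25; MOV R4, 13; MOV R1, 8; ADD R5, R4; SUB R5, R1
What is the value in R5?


Register state trace:
  MOV R5, 25  → R5 = 25
  MOV R4, 13  → R4 = 13
  MOV R1, 8  → R1 = 8
  ADD R5, R4  → R5 = 25 + 13 = 38
  SUB R5, R1  → R5 = 38 - 8 = 30
Final: R5 = 30

30


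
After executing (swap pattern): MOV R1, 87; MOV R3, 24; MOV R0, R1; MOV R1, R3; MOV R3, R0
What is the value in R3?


Register state trace (swap pattern):
  MOV R1, 87  → R1 = 87
  MOV R3, 24  → R3 = 24
  MOV R0, R1  → R0 = 87  (save R1)
  MOV R1, R3  → R1 = 24  (R1 gets R3's value)
  MOV R3, R0  → R3 = 87  (R3 gets saved value)
Final: R3 = 87

87


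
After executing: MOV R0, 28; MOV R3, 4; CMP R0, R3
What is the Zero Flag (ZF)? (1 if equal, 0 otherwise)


Register state trace:
  MOV R0, 28  → R0 = 28
  MOV R3, 4  → R3 = 4
  CMP R0, R3  → computes 28 - 4 = 24
  Result is nonzero, so values are not equal
ZF = 0

0


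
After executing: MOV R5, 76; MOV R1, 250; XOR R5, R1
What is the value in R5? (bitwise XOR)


Register state trace:
  MOV R5, 76  → R5 = 76 (0b01001100)
  MOV R1, 250  → R1 = 250 (0b11111010)
  XOR R5, R1  → R5 = 76 XOR 250 = 182 (0b10110110)
Final: R5 = 182

182


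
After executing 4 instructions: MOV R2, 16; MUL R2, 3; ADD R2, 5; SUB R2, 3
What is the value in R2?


Register state trace:
  MOV R2, 16  → R2 = 16
  MUL R2, 3  → R2 = 16 * 3 = 48
  ADD R2, 5  → R2 = 48 + 5 = 53
  SUB R2, 3  → R2 = 53 - 3 = 50
Final: R2 = 50

50


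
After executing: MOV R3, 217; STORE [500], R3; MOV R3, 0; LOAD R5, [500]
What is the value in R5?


Register and memory trace:
  MOV R3, 217  → R3 = 217
  STORE [500], R3  → mem[500] = 217
  MOV R3, 0  → R3 = 0
  LOAD R5, [500]  → R5 = mem[500] = 217
Final: R5 = 217

217


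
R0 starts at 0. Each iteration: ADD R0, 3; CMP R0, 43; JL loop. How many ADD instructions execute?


Loop trace (R0 starts at 0, target 43, step 3):
  ADD #1: R0 = 0 + 3 = 3  → 3 < 43, loop
  ADD #2: R0 = 3 + 3 = 6  → 6 < 43, loop
  ADD #3: R0 = 6 + 3 = 9  → 9 < 43, loop
  ADD #4: R0 = 9 + 3 = 12  → 12 < 43, loop
  ADD #5: R0 = 12 + 3 = 15  → 15 < 43, loop
  ADD #6: R0 = 15 + 3 = 18  → 18 < 43, loop
  ADD #7: R0 = 18 + 3 = 21  → 21 < 43, loop
  ADD #8: R0 = 21 + 3 = 24  → 24 < 43, loop
  ADD #9: R0 = 24 + 3 = 27  → 27 < 43, loop
  ADD #10: R0 = 27 + 3 = 30  → 30 < 43, loop
  ADD #11: R0 = 30 + 3 = 33  → 33 < 43, loop
  ADD #12: R0 = 33 + 3 = 36  → 36 < 43, loop
  ADD #13: R0 = 36 + 3 = 39  → 39 < 43, loop
  ADD #14: R0 = 39 + 3 = 42  → 42 < 43, loop
  ADD #15: R0 = 42 + 3 = 45  → 45 >= 43, exit
Total ADD instructions: 15

15


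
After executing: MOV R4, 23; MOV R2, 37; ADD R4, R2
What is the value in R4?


Register state trace:
  MOV R4, 23  → R4 = 23
  MOV R2, 37  → R2 = 37
  ADD R4, R2  → R4 = 23 + 37 = 60
Final: R4 = 60

60


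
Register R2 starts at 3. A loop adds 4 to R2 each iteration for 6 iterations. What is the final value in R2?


Starting value: R2 = 3
  Iter 1: R2 = 3 + 4 = 7
  Iter 2: R2 = 7 + 4 = 11
  Iter 3: R2 = 11 + 4 = 15
  Iter 4: R2 = 15 + 4 = 19
  Iter 5: R2 = 19 + 4 = 23
  Iter 6: R2 = 23 + 4 = 27
Final: R2 = 27

27


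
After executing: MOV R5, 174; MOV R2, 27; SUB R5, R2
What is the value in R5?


Register state trace:
  MOV R5, 174  → R5 = 174
  MOV R2, 27  → R2 = 27
  SUB R5, R2  → R5 = 174 - 27 = 147
Final: R5 = 147

147


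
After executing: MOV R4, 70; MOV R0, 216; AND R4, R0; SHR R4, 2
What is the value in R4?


Register state trace:
  MOV R4, 70  → R4 = 70 (0b01000110)
  MOV R0, 216  → R0 = 216 (0b11011000)
  AND R4, R0  → R4 = 70 AND 216 = 64 (0b01000000)
  SHR R4, 2  → R4 = 64 >> 2 = 16
Final: R4 = 16

16


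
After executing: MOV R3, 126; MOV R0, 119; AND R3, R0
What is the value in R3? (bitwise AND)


Register state trace:
  MOV R3, 126  → R3 = 126 (0b01111110)
  MOV R0, 119  → R0 = 119 (0b01110111)
  AND R3, R0  → R3 = 126 AND 119 = 118 (0b01110110)
Final: R3 = 118

118


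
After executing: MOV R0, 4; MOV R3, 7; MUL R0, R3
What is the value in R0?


Register state trace:
  MOV R0, 4  → R0 = 4
  MOV R3, 7  → R3 = 7
  MUL R0, R3  → R0 = 4 * 7 = 28
Final: R0 = 28

28


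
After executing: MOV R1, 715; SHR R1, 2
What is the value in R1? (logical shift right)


Register state trace:
  MOV R1, 715  → R1 = 715
  SHR R1, 2  → R1 = 715 >> 2 = 715 // 2^2 = 178
Final: R1 = 178

178


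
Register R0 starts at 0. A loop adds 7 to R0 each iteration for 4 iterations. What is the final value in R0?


Starting value: R0 = 0
  Iter 1: R0 = 0 + 7 = 7
  Iter 2: R0 = 7 + 7 = 14
  Iter 3: R0 = 14 + 7 = 21
  Iter 4: R0 = 21 + 7 = 28
Final: R0 = 28

28


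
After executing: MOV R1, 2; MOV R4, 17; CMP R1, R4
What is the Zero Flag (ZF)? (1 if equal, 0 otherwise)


Register state trace:
  MOV R1, 2  → R1 = 2
  MOV R4, 17  → R4 = 17
  CMP R1, R4  → computes 2 - 17 = -15
  Result is nonzero, so values are not equal
ZF = 0

0


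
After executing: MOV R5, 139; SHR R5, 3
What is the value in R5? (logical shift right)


Register state trace:
  MOV R5, 139  → R5 = 139
  SHR R5, 3  → R5 = 139 >> 3 = 139 // 2^3 = 17
Final: R5 = 17

17


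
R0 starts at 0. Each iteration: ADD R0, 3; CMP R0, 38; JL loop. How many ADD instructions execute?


Loop trace (R0 starts at 0, target 38, step 3):
  ADD #1: R0 = 0 + 3 = 3  → 3 < 38, loop
  ADD #2: R0 = 3 + 3 = 6  → 6 < 38, loop
  ADD #3: R0 = 6 + 3 = 9  → 9 < 38, loop
  ADD #4: R0 = 9 + 3 = 12  → 12 < 38, loop
  ADD #5: R0 = 12 + 3 = 15  → 15 < 38, loop
  ADD #6: R0 = 15 + 3 = 18  → 18 < 38, loop
  ADD #7: R0 = 18 + 3 = 21  → 21 < 38, loop
  ADD #8: R0 = 21 + 3 = 24  → 24 < 38, loop
  ADD #9: R0 = 24 + 3 = 27  → 27 < 38, loop
  ADD #10: R0 = 27 + 3 = 30  → 30 < 38, loop
  ADD #11: R0 = 30 + 3 = 33  → 33 < 38, loop
  ADD #12: R0 = 33 + 3 = 36  → 36 < 38, loop
  ADD #13: R0 = 36 + 3 = 39  → 39 >= 38, exit
Total ADD instructions: 13

13


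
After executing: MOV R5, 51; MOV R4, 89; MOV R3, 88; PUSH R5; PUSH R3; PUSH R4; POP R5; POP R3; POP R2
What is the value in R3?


Stack trace (top is rightmost):
  MOV R5, 51  → R5 = 51
  MOV R4, 89  → R4 = 89
  MOV R3, 88  → R3 = 88
  PUSH R5  → stack: [51]
  PUSH R3  → stack: [51, 88]
  PUSH R4  → stack: [51, 88, 89]
  POP R5  → R5 = 89, stack: [51, 88]
  POP R3  → R3 = 88, stack: [51]
  POP R2  → R2 = 51, stack: []
Final: R3 = 88

88


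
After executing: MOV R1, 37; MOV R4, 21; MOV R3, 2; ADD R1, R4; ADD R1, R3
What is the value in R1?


Register state trace:
  MOV R1, 37  → R1 = 37
  MOV R4, 21  → R4 = 21
  MOV R3, 2  → R3 = 2
  ADD R1, R4  → R1 = 37 + 21 = 58
  ADD R1, R3  → R1 = 58 + 2 = 60
Final: R1 = 60

60


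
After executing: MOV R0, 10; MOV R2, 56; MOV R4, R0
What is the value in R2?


Register state trace:
  MOV R0, 10  → R0 = 10
  MOV R2, 56  → R2 = 56
  MOV R4, R0  → R4 = 10
Final: R2 = 56

56


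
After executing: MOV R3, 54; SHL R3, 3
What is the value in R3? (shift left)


Register state trace:
  MOV R3, 54  → R3 = 54
  SHL R3, 3  → R3 = 54 << 3 = 54 * 2^3 = 432
Final: R3 = 432

432


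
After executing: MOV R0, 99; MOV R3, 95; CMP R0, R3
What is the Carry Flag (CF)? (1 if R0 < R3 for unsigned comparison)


Register state trace:
  MOV R0, 99  → R0 = 99
  MOV R3, 95  → R3 = 95
  CMP R0, R3  → unsigned 99 - 95: no borrow
  99 >= 95, so CF = 0
CF = 0

0


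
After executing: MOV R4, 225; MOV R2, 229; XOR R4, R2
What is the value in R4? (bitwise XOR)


Register state trace:
  MOV R4, 225  → R4 = 225 (0b11100001)
  MOV R2, 229  → R2 = 229 (0b11100101)
  XOR R4, R2  → R4 = 225 XOR 229 = 4 (0b00000100)
Final: R4 = 4

4


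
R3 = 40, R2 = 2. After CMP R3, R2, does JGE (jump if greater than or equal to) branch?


Trace:
  R3 = 40, R2 = 2
  CMP R3, R2  → compares 40 vs 2
  JGE checks: is 40 greater than or equal to 2?
  40 > 2, so condition is true
Branch taken: Yes

Yes


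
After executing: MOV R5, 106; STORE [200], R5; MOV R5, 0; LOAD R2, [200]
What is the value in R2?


Register and memory trace:
  MOV R5, 106  → R5 = 106
  STORE [200], R5  → mem[200] = 106
  MOV R5, 0  → R5 = 0
  LOAD R2, [200]  → R2 = mem[200] = 106
Final: R2 = 106

106


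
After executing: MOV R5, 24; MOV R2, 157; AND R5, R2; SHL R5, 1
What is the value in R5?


Register state trace:
  MOV R5, 24  → R5 = 24 (0b00011000)
  MOV R2, 157  → R2 = 157 (0b10011101)
  AND R5, R2  → R5 = 24 AND 157 = 24 (0b00011000)
  SHL R5, 1  → R5 = 24 << 1 = 48
Final: R5 = 48

48


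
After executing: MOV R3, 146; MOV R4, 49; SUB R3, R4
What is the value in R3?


Register state trace:
  MOV R3, 146  → R3 = 146
  MOV R4, 49  → R4 = 49
  SUB R3, R4  → R3 = 146 - 49 = 97
Final: R3 = 97

97


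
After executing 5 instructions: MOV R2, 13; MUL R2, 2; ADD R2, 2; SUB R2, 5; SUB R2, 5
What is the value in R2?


Register state trace:
  MOV R2, 13  → R2 = 13
  MUL R2, 2  → R2 = 13 * 2 = 26
  ADD R2, 2  → R2 = 26 + 2 = 28
  SUB R2, 5  → R2 = 28 - 5 = 23
  SUB R2, 5  → R2 = 23 - 5 = 18
Final: R2 = 18

18


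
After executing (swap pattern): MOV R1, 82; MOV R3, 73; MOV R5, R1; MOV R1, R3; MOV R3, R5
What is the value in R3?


Register state trace (swap pattern):
  MOV R1, 82  → R1 = 82
  MOV R3, 73  → R3 = 73
  MOV R5, R1  → R5 = 82  (save R1)
  MOV R1, R3  → R1 = 73  (R1 gets R3's value)
  MOV R3, R5  → R3 = 82  (R3 gets saved value)
Final: R3 = 82

82


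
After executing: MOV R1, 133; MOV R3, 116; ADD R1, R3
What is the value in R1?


Register state trace:
  MOV R1, 133  → R1 = 133
  MOV R3, 116  → R3 = 116
  ADD R1, R3  → R1 = 133 + 116 = 249
Final: R1 = 249

249


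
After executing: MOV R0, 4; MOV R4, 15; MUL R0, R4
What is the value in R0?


Register state trace:
  MOV R0, 4  → R0 = 4
  MOV R4, 15  → R4 = 15
  MUL R0, R4  → R0 = 4 * 15 = 60
Final: R0 = 60

60


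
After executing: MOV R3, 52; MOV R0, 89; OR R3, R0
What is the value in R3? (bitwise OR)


Register state trace:
  MOV R3, 52  → R3 = 52 (0b00110100)
  MOV R0, 89  → R0 = 89 (0b01011001)
  OR R3, R0   → R3 = 52 OR 89 = 125 (0b01111101)
Final: R3 = 125

125


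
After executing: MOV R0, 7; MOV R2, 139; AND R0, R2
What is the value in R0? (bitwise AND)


Register state trace:
  MOV R0, 7  → R0 = 7 (0b00000111)
  MOV R2, 139  → R2 = 139 (0b10001011)
  AND R0, R2  → R0 = 7 AND 139 = 3 (0b00000011)
Final: R0 = 3

3


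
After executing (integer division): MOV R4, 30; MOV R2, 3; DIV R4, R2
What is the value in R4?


Register state trace:
  MOV R4, 30  → R4 = 30
  MOV R2, 3  → R2 = 3
  DIV R4, R2  → R4 = 30 // 3 = 10
Final: R4 = 10

10


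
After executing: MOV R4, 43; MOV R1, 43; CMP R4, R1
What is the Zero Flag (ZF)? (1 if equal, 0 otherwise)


Register state trace:
  MOV R4, 43  → R4 = 43
  MOV R1, 43  → R1 = 43
  CMP R4, R1  → computes 43 - 43 = 0
  Result is zero, so values are equal
ZF = 1

1


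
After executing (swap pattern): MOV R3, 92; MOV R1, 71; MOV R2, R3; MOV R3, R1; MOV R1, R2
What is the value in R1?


Register state trace (swap pattern):
  MOV R3, 92  → R3 = 92
  MOV R1, 71  → R1 = 71
  MOV R2, R3  → R2 = 92  (save R3)
  MOV R3, R1  → R3 = 71  (R3 gets R1's value)
  MOV R1, R2  → R1 = 92  (R1 gets saved value)
Final: R1 = 92

92


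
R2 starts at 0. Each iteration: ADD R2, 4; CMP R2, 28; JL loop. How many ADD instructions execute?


Loop trace (R2 starts at 0, target 28, step 4):
  ADD #1: R2 = 0 + 4 = 4  → 4 < 28, loop
  ADD #2: R2 = 4 + 4 = 8  → 8 < 28, loop
  ADD #3: R2 = 8 + 4 = 12  → 12 < 28, loop
  ADD #4: R2 = 12 + 4 = 16  → 16 < 28, loop
  ADD #5: R2 = 16 + 4 = 20  → 20 < 28, loop
  ADD #6: R2 = 20 + 4 = 24  → 24 < 28, loop
  ADD #7: R2 = 24 + 4 = 28  → 28 >= 28, exit
Total ADD instructions: 7

7


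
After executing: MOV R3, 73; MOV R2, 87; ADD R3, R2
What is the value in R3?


Register state trace:
  MOV R3, 73  → R3 = 73
  MOV R2, 87  → R2 = 87
  ADD R3, R2  → R3 = 73 + 87 = 160
Final: R3 = 160

160


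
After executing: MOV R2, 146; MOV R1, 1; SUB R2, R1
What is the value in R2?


Register state trace:
  MOV R2, 146  → R2 = 146
  MOV R1, 1  → R1 = 1
  SUB R2, R1  → R2 = 146 - 1 = 145
Final: R2 = 145

145


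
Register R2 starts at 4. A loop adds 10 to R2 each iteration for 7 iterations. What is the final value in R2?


Starting value: R2 = 4
  Iter 1: R2 = 4 + 10 = 14
  Iter 2: R2 = 14 + 10 = 24
  Iter 3: R2 = 24 + 10 = 34
  Iter 4: R2 = 34 + 10 = 44
  Iter 5: R2 = 44 + 10 = 54
  Iter 6: R2 = 54 + 10 = 64
  Iter 7: R2 = 64 + 10 = 74
Final: R2 = 74

74


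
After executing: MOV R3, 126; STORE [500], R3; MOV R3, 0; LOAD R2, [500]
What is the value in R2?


Register and memory trace:
  MOV R3, 126  → R3 = 126
  STORE [500], R3  → mem[500] = 126
  MOV R3, 0  → R3 = 0
  LOAD R2, [500]  → R2 = mem[500] = 126
Final: R2 = 126

126


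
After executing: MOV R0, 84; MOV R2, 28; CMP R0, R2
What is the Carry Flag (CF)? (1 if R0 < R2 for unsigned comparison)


Register state trace:
  MOV R0, 84  → R0 = 84
  MOV R2, 28  → R2 = 28
  CMP R0, R2  → unsigned 84 - 28: no borrow
  84 >= 28, so CF = 0
CF = 0

0


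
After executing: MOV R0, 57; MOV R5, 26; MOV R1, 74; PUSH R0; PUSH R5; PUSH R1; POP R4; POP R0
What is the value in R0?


Stack trace (top is rightmost):
  MOV R0, 57  → R0 = 57
  MOV R5, 26  → R5 = 26
  MOV R1, 74  → R1 = 74
  PUSH R0  → stack: [57]
  PUSH R5  → stack: [57, 26]
  PUSH R1  → stack: [57, 26, 74]
  POP R4  → R4 = 74, stack: [57, 26]
  POP R0  → R0 = 26, stack: [57]
Final: R0 = 26

26


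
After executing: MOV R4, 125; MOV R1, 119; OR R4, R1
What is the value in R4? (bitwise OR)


Register state trace:
  MOV R4, 125  → R4 = 125 (0b01111101)
  MOV R1, 119  → R1 = 119 (0b01110111)
  OR R4, R1   → R4 = 125 OR 119 = 127 (0b01111111)
Final: R4 = 127

127


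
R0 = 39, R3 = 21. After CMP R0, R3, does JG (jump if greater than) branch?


Trace:
  R0 = 39, R3 = 21
  CMP R0, R3  → compares 39 vs 21
  JG checks: is 39 greater than 21?
  39 > 21, so condition is true
Branch taken: Yes

Yes


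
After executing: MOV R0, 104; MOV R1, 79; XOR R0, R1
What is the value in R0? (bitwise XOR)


Register state trace:
  MOV R0, 104  → R0 = 104 (0b01101000)
  MOV R1, 79  → R1 = 79 (0b01001111)
  XOR R0, R1  → R0 = 104 XOR 79 = 39 (0b00100111)
Final: R0 = 39

39


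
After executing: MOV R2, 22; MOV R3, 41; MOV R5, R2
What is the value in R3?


Register state trace:
  MOV R2, 22  → R2 = 22
  MOV R3, 41  → R3 = 41
  MOV R5, R2  → R5 = 22
Final: R3 = 41

41


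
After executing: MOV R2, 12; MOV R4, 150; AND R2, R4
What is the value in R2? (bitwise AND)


Register state trace:
  MOV R2, 12  → R2 = 12 (0b00001100)
  MOV R4, 150  → R4 = 150 (0b10010110)
  AND R2, R4  → R2 = 12 AND 150 = 4 (0b00000100)
Final: R2 = 4

4


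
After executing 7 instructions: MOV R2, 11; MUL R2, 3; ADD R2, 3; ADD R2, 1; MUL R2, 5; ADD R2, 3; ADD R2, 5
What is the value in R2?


Register state trace:
  MOV R2, 11  → R2 = 11
  MUL R2, 3  → R2 = 11 * 3 = 33
  ADD R2, 3  → R2 = 33 + 3 = 36
  ADD R2, 1  → R2 = 36 + 1 = 37
  MUL R2, 5  → R2 = 37 * 5 = 185
  ADD R2, 3  → R2 = 185 + 3 = 188
  ADD R2, 5  → R2 = 188 + 5 = 193
Final: R2 = 193

193


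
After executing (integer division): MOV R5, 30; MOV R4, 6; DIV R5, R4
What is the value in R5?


Register state trace:
  MOV R5, 30  → R5 = 30
  MOV R4, 6  → R4 = 6
  DIV R5, R4  → R5 = 30 // 6 = 5
Final: R5 = 5

5


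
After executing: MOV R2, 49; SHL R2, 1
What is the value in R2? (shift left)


Register state trace:
  MOV R2, 49  → R2 = 49
  SHL R2, 1  → R2 = 49 << 1 = 49 * 2^1 = 98
Final: R2 = 98

98


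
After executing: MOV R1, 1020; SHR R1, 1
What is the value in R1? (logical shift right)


Register state trace:
  MOV R1, 1020  → R1 = 1020
  SHR R1, 1  → R1 = 1020 >> 1 = 1020 // 2^1 = 510
Final: R1 = 510

510


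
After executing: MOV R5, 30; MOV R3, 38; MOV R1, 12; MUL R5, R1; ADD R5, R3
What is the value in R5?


Register state trace:
  MOV R5, 30  → R5 = 30
  MOV R3, 38  → R3 = 38
  MOV R1, 12  → R1 = 12
  MUL R5, R1  → R5 = 30 * 12 = 360
  ADD R5, R3  → R5 = 360 + 38 = 398
Final: R5 = 398

398


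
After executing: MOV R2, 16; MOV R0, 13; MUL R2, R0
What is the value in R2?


Register state trace:
  MOV R2, 16  → R2 = 16
  MOV R0, 13  → R0 = 13
  MUL R2, R0  → R2 = 16 * 13 = 208
Final: R2 = 208

208


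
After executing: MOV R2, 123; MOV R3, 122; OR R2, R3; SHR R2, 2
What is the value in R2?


Register state trace:
  MOV R2, 123  → R2 = 123 (0b01111011)
  MOV R3, 122  → R3 = 122 (0b01111010)
  OR R2, R3  → R2 = 123 OR 122 = 123 (0b01111011)
  SHR R2, 2  → R2 = 123 >> 2 = 30
Final: R2 = 30

30


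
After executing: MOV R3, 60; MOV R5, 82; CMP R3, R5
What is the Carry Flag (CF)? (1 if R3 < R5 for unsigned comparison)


Register state trace:
  MOV R3, 60  → R3 = 60
  MOV R5, 82  → R5 = 82
  CMP R3, R5  → unsigned 60 - 82: borrow occurs
  60 < 82, so CF = 1
CF = 1

1


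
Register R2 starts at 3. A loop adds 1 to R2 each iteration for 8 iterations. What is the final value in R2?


Starting value: R2 = 3
  Iter 1: R2 = 3 + 1 = 4
  Iter 2: R2 = 4 + 1 = 5
  Iter 3: R2 = 5 + 1 = 6
  Iter 4: R2 = 6 + 1 = 7
  Iter 5: R2 = 7 + 1 = 8
  Iter 6: R2 = 8 + 1 = 9
  Iter 7: R2 = 9 + 1 = 10
  Iter 8: R2 = 10 + 1 = 11
Final: R2 = 11

11


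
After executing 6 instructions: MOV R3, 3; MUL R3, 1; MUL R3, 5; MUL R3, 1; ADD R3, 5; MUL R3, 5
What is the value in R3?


Register state trace:
  MOV R3, 3  → R3 = 3
  MUL R3, 1  → R3 = 3 * 1 = 3
  MUL R3, 5  → R3 = 3 * 5 = 15
  MUL R3, 1  → R3 = 15 * 1 = 15
  ADD R3, 5  → R3 = 15 + 5 = 20
  MUL R3, 5  → R3 = 20 * 5 = 100
Final: R3 = 100

100


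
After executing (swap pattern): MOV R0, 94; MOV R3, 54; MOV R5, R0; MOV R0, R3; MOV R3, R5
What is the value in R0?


Register state trace (swap pattern):
  MOV R0, 94  → R0 = 94
  MOV R3, 54  → R3 = 54
  MOV R5, R0  → R5 = 94  (save R0)
  MOV R0, R3  → R0 = 54  (R0 gets R3's value)
  MOV R3, R5  → R3 = 94  (R3 gets saved value)
Final: R0 = 54

54


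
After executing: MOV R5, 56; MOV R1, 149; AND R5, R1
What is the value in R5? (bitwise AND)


Register state trace:
  MOV R5, 56  → R5 = 56 (0b00111000)
  MOV R1, 149  → R1 = 149 (0b10010101)
  AND R5, R1  → R5 = 56 AND 149 = 16 (0b00010000)
Final: R5 = 16

16


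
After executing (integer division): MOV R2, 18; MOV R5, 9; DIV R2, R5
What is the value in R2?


Register state trace:
  MOV R2, 18  → R2 = 18
  MOV R5, 9  → R5 = 9
  DIV R2, R5  → R2 = 18 // 9 = 2
Final: R2 = 2

2


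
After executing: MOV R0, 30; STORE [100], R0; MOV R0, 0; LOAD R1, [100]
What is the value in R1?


Register and memory trace:
  MOV R0, 30  → R0 = 30
  STORE [100], R0  → mem[100] = 30
  MOV R0, 0  → R0 = 0
  LOAD R1, [100]  → R1 = mem[100] = 30
Final: R1 = 30

30


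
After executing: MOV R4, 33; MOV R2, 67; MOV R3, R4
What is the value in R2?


Register state trace:
  MOV R4, 33  → R4 = 33
  MOV R2, 67  → R2 = 67
  MOV R3, R4  → R3 = 33
Final: R2 = 67

67


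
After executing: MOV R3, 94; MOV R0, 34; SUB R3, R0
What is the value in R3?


Register state trace:
  MOV R3, 94  → R3 = 94
  MOV R0, 34  → R0 = 34
  SUB R3, R0  → R3 = 94 - 34 = 60
Final: R3 = 60

60


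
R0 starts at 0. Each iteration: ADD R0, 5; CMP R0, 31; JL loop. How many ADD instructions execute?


Loop trace (R0 starts at 0, target 31, step 5):
  ADD #1: R0 = 0 + 5 = 5  → 5 < 31, loop
  ADD #2: R0 = 5 + 5 = 10  → 10 < 31, loop
  ADD #3: R0 = 10 + 5 = 15  → 15 < 31, loop
  ADD #4: R0 = 15 + 5 = 20  → 20 < 31, loop
  ADD #5: R0 = 20 + 5 = 25  → 25 < 31, loop
  ADD #6: R0 = 25 + 5 = 30  → 30 < 31, loop
  ADD #7: R0 = 30 + 5 = 35  → 35 >= 31, exit
Total ADD instructions: 7

7


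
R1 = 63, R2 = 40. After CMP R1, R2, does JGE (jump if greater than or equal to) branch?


Trace:
  R1 = 63, R2 = 40
  CMP R1, R2  → compares 63 vs 40
  JGE checks: is 63 greater than or equal to 40?
  63 > 40, so condition is true
Branch taken: Yes

Yes


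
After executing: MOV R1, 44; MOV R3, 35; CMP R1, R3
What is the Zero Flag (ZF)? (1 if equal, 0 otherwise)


Register state trace:
  MOV R1, 44  → R1 = 44
  MOV R3, 35  → R3 = 35
  CMP R1, R3  → computes 44 - 35 = 9
  Result is nonzero, so values are not equal
ZF = 0

0


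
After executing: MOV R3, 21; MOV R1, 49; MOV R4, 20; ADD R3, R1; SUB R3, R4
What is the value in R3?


Register state trace:
  MOV R3, 21  → R3 = 21
  MOV R1, 49  → R1 = 49
  MOV R4, 20  → R4 = 20
  ADD R3, R1  → R3 = 21 + 49 = 70
  SUB R3, R4  → R3 = 70 - 20 = 50
Final: R3 = 50

50


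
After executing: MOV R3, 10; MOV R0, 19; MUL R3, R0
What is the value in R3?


Register state trace:
  MOV R3, 10  → R3 = 10
  MOV R0, 19  → R0 = 19
  MUL R3, R0  → R3 = 10 * 19 = 190
Final: R3 = 190

190


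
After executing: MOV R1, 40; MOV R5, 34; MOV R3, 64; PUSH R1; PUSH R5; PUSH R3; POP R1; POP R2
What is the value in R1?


Stack trace (top is rightmost):
  MOV R1, 40  → R1 = 40
  MOV R5, 34  → R5 = 34
  MOV R3, 64  → R3 = 64
  PUSH R1  → stack: [40]
  PUSH R5  → stack: [40, 34]
  PUSH R3  → stack: [40, 34, 64]
  POP R1  → R1 = 64, stack: [40, 34]
  POP R2  → R2 = 34, stack: [40]
Final: R1 = 64

64


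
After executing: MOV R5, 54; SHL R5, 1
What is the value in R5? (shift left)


Register state trace:
  MOV R5, 54  → R5 = 54
  SHL R5, 1  → R5 = 54 << 1 = 54 * 2^1 = 108
Final: R5 = 108

108


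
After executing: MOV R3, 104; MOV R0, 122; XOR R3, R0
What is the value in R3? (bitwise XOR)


Register state trace:
  MOV R3, 104  → R3 = 104 (0b01101000)
  MOV R0, 122  → R0 = 122 (0b01111010)
  XOR R3, R0  → R3 = 104 XOR 122 = 18 (0b00010010)
Final: R3 = 18

18


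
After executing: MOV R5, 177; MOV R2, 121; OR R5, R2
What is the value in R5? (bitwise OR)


Register state trace:
  MOV R5, 177  → R5 = 177 (0b10110001)
  MOV R2, 121  → R2 = 121 (0b01111001)
  OR R5, R2   → R5 = 177 OR 121 = 249 (0b11111001)
Final: R5 = 249

249


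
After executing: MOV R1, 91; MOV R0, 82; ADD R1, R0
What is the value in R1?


Register state trace:
  MOV R1, 91  → R1 = 91
  MOV R0, 82  → R0 = 82
  ADD R1, R0  → R1 = 91 + 82 = 173
Final: R1 = 173

173


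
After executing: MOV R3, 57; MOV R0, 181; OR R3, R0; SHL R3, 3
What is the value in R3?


Register state trace:
  MOV R3, 57  → R3 = 57 (0b00111001)
  MOV R0, 181  → R0 = 181 (0b10110101)
  OR R3, R0  → R3 = 57 OR 181 = 189 (0b10111101)
  SHL R3, 3  → R3 = 189 << 3 = 1512
Final: R3 = 1512

1512


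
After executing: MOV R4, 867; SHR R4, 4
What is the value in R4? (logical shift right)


Register state trace:
  MOV R4, 867  → R4 = 867
  SHR R4, 4  → R4 = 867 >> 4 = 867 // 2^4 = 54
Final: R4 = 54

54


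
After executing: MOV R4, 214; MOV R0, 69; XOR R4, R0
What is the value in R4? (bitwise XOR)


Register state trace:
  MOV R4, 214  → R4 = 214 (0b11010110)
  MOV R0, 69  → R0 = 69 (0b01000101)
  XOR R4, R0  → R4 = 214 XOR 69 = 147 (0b10010011)
Final: R4 = 147

147


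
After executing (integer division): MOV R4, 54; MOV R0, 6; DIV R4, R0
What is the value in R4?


Register state trace:
  MOV R4, 54  → R4 = 54
  MOV R0, 6  → R0 = 6
  DIV R4, R0  → R4 = 54 // 6 = 9
Final: R4 = 9

9


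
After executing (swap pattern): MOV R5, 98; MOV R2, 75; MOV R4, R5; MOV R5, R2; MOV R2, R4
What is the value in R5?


Register state trace (swap pattern):
  MOV R5, 98  → R5 = 98
  MOV R2, 75  → R2 = 75
  MOV R4, R5  → R4 = 98  (save R5)
  MOV R5, R2  → R5 = 75  (R5 gets R2's value)
  MOV R2, R4  → R2 = 98  (R2 gets saved value)
Final: R5 = 75

75


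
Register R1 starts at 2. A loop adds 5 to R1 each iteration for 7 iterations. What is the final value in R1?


Starting value: R1 = 2
  Iter 1: R1 = 2 + 5 = 7
  Iter 2: R1 = 7 + 5 = 12
  Iter 3: R1 = 12 + 5 = 17
  Iter 4: R1 = 17 + 5 = 22
  Iter 5: R1 = 22 + 5 = 27
  Iter 6: R1 = 27 + 5 = 32
  Iter 7: R1 = 32 + 5 = 37
Final: R1 = 37

37


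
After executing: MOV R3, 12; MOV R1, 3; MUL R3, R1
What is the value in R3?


Register state trace:
  MOV R3, 12  → R3 = 12
  MOV R1, 3  → R1 = 3
  MUL R3, R1  → R3 = 12 * 3 = 36
Final: R3 = 36

36


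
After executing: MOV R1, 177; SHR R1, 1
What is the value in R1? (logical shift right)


Register state trace:
  MOV R1, 177  → R1 = 177
  SHR R1, 1  → R1 = 177 >> 1 = 177 // 2^1 = 88
Final: R1 = 88

88


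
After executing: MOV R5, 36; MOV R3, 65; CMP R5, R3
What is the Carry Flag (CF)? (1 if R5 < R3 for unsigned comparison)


Register state trace:
  MOV R5, 36  → R5 = 36
  MOV R3, 65  → R3 = 65
  CMP R5, R3  → unsigned 36 - 65: borrow occurs
  36 < 65, so CF = 1
CF = 1

1


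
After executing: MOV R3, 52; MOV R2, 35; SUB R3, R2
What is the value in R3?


Register state trace:
  MOV R3, 52  → R3 = 52
  MOV R2, 35  → R2 = 35
  SUB R3, R2  → R3 = 52 - 35 = 17
Final: R3 = 17

17


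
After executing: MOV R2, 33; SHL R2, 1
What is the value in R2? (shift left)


Register state trace:
  MOV R2, 33  → R2 = 33
  SHL R2, 1  → R2 = 33 << 1 = 33 * 2^1 = 66
Final: R2 = 66

66


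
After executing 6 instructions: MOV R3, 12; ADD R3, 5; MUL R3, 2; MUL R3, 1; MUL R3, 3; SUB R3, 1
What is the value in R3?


Register state trace:
  MOV R3, 12  → R3 = 12
  ADD R3, 5  → R3 = 12 + 5 = 17
  MUL R3, 2  → R3 = 17 * 2 = 34
  MUL R3, 1  → R3 = 34 * 1 = 34
  MUL R3, 3  → R3 = 34 * 3 = 102
  SUB R3, 1  → R3 = 102 - 1 = 101
Final: R3 = 101

101


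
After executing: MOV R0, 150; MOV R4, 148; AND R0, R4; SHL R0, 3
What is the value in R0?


Register state trace:
  MOV R0, 150  → R0 = 150 (0b10010110)
  MOV R4, 148  → R4 = 148 (0b10010100)
  AND R0, R4  → R0 = 150 AND 148 = 148 (0b10010100)
  SHL R0, 3  → R0 = 148 << 3 = 1184
Final: R0 = 1184

1184


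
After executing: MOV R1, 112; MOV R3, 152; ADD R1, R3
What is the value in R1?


Register state trace:
  MOV R1, 112  → R1 = 112
  MOV R3, 152  → R3 = 152
  ADD R1, R3  → R1 = 112 + 152 = 264
Final: R1 = 264

264


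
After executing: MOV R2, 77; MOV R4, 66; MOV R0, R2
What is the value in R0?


Register state trace:
  MOV R2, 77  → R2 = 77
  MOV R4, 66  → R4 = 66
  MOV R0, R2  → R0 = 77
Final: R0 = 77

77


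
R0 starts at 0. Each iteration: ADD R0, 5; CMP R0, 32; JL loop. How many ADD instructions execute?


Loop trace (R0 starts at 0, target 32, step 5):
  ADD #1: R0 = 0 + 5 = 5  → 5 < 32, loop
  ADD #2: R0 = 5 + 5 = 10  → 10 < 32, loop
  ADD #3: R0 = 10 + 5 = 15  → 15 < 32, loop
  ADD #4: R0 = 15 + 5 = 20  → 20 < 32, loop
  ADD #5: R0 = 20 + 5 = 25  → 25 < 32, loop
  ADD #6: R0 = 25 + 5 = 30  → 30 < 32, loop
  ADD #7: R0 = 30 + 5 = 35  → 35 >= 32, exit
Total ADD instructions: 7

7


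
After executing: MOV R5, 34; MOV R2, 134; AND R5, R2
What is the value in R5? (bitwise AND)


Register state trace:
  MOV R5, 34  → R5 = 34 (0b00100010)
  MOV R2, 134  → R2 = 134 (0b10000110)
  AND R5, R2  → R5 = 34 AND 134 = 2 (0b00000010)
Final: R5 = 2

2


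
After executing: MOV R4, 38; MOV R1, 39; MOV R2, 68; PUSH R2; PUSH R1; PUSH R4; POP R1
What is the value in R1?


Stack trace (top is rightmost):
  MOV R4, 38  → R4 = 38
  MOV R1, 39  → R1 = 39
  MOV R2, 68  → R2 = 68
  PUSH R2  → stack: [68]
  PUSH R1  → stack: [68, 39]
  PUSH R4  → stack: [68, 39, 38]
  POP R1  → R1 = 38, stack: [68, 39]
Final: R1 = 38

38


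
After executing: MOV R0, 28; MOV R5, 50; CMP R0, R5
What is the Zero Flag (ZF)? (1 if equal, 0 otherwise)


Register state trace:
  MOV R0, 28  → R0 = 28
  MOV R5, 50  → R5 = 50
  CMP R0, R5  → computes 28 - 50 = -22
  Result is nonzero, so values are not equal
ZF = 0

0


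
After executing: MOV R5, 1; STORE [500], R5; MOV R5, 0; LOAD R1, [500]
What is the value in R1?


Register and memory trace:
  MOV R5, 1  → R5 = 1
  STORE [500], R5  → mem[500] = 1
  MOV R5, 0  → R5 = 0
  LOAD R1, [500]  → R1 = mem[500] = 1
Final: R1 = 1

1


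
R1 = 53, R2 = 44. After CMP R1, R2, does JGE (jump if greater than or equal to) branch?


Trace:
  R1 = 53, R2 = 44
  CMP R1, R2  → compares 53 vs 44
  JGE checks: is 53 greater than or equal to 44?
  53 > 44, so condition is true
Branch taken: Yes

Yes


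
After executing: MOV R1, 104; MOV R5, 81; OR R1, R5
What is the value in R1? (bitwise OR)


Register state trace:
  MOV R1, 104  → R1 = 104 (0b01101000)
  MOV R5, 81  → R5 = 81 (0b01010001)
  OR R1, R5   → R1 = 104 OR 81 = 121 (0b01111001)
Final: R1 = 121

121


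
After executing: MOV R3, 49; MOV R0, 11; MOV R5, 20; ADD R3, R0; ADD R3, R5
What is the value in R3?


Register state trace:
  MOV R3, 49  → R3 = 49
  MOV R0, 11  → R0 = 11
  MOV R5, 20  → R5 = 20
  ADD R3, R0  → R3 = 49 + 11 = 60
  ADD R3, R5  → R3 = 60 + 20 = 80
Final: R3 = 80

80


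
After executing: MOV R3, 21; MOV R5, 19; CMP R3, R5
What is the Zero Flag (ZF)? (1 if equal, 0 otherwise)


Register state trace:
  MOV R3, 21  → R3 = 21
  MOV R5, 19  → R5 = 19
  CMP R3, R5  → computes 21 - 19 = 2
  Result is nonzero, so values are not equal
ZF = 0

0


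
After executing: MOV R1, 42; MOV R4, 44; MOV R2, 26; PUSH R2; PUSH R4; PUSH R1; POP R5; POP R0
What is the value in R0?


Stack trace (top is rightmost):
  MOV R1, 42  → R1 = 42
  MOV R4, 44  → R4 = 44
  MOV R2, 26  → R2 = 26
  PUSH R2  → stack: [26]
  PUSH R4  → stack: [26, 44]
  PUSH R1  → stack: [26, 44, 42]
  POP R5  → R5 = 42, stack: [26, 44]
  POP R0  → R0 = 44, stack: [26]
Final: R0 = 44

44


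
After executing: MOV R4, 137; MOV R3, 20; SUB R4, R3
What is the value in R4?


Register state trace:
  MOV R4, 137  → R4 = 137
  MOV R3, 20  → R3 = 20
  SUB R4, R3  → R4 = 137 - 20 = 117
Final: R4 = 117

117


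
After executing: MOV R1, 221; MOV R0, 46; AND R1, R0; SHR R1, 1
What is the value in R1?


Register state trace:
  MOV R1, 221  → R1 = 221 (0b11011101)
  MOV R0, 46  → R0 = 46 (0b00101110)
  AND R1, R0  → R1 = 221 AND 46 = 12 (0b00001100)
  SHR R1, 1  → R1 = 12 >> 1 = 6
Final: R1 = 6

6


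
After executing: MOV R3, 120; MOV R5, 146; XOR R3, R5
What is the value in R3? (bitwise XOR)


Register state trace:
  MOV R3, 120  → R3 = 120 (0b01111000)
  MOV R5, 146  → R5 = 146 (0b10010010)
  XOR R3, R5  → R3 = 120 XOR 146 = 234 (0b11101010)
Final: R3 = 234

234


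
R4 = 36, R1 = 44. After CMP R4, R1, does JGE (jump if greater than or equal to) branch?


Trace:
  R4 = 36, R1 = 44
  CMP R4, R1  → compares 36 vs 44
  JGE checks: is 36 greater than or equal to 44?
  36 < 44, so condition is false
Branch taken: No

No


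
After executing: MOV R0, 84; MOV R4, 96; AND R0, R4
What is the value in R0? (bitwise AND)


Register state trace:
  MOV R0, 84  → R0 = 84 (0b01010100)
  MOV R4, 96  → R4 = 96 (0b01100000)
  AND R0, R4  → R0 = 84 AND 96 = 64 (0b01000000)
Final: R0 = 64

64


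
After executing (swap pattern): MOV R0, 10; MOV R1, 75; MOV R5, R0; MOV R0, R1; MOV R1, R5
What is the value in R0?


Register state trace (swap pattern):
  MOV R0, 10  → R0 = 10
  MOV R1, 75  → R1 = 75
  MOV R5, R0  → R5 = 10  (save R0)
  MOV R0, R1  → R0 = 75  (R0 gets R1's value)
  MOV R1, R5  → R1 = 10  (R1 gets saved value)
Final: R0 = 75

75


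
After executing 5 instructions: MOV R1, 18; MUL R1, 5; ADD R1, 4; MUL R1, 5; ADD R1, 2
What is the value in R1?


Register state trace:
  MOV R1, 18  → R1 = 18
  MUL R1, 5  → R1 = 18 * 5 = 90
  ADD R1, 4  → R1 = 90 + 4 = 94
  MUL R1, 5  → R1 = 94 * 5 = 470
  ADD R1, 2  → R1 = 470 + 2 = 472
Final: R1 = 472

472


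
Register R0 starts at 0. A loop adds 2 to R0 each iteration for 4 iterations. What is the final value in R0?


Starting value: R0 = 0
  Iter 1: R0 = 0 + 2 = 2
  Iter 2: R0 = 2 + 2 = 4
  Iter 3: R0 = 4 + 2 = 6
  Iter 4: R0 = 6 + 2 = 8
Final: R0 = 8

8


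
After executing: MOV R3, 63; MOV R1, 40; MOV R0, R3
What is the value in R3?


Register state trace:
  MOV R3, 63  → R3 = 63
  MOV R1, 40  → R1 = 40
  MOV R0, R3  → R0 = 63
Final: R3 = 63

63


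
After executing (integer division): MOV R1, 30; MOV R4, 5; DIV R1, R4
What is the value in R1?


Register state trace:
  MOV R1, 30  → R1 = 30
  MOV R4, 5  → R4 = 5
  DIV R1, R4  → R1 = 30 // 5 = 6
Final: R1 = 6

6


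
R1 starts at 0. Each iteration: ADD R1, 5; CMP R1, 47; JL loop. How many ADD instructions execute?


Loop trace (R1 starts at 0, target 47, step 5):
  ADD #1: R1 = 0 + 5 = 5  → 5 < 47, loop
  ADD #2: R1 = 5 + 5 = 10  → 10 < 47, loop
  ADD #3: R1 = 10 + 5 = 15  → 15 < 47, loop
  ADD #4: R1 = 15 + 5 = 20  → 20 < 47, loop
  ADD #5: R1 = 20 + 5 = 25  → 25 < 47, loop
  ADD #6: R1 = 25 + 5 = 30  → 30 < 47, loop
  ADD #7: R1 = 30 + 5 = 35  → 35 < 47, loop
  ADD #8: R1 = 35 + 5 = 40  → 40 < 47, loop
  ADD #9: R1 = 40 + 5 = 45  → 45 < 47, loop
  ADD #10: R1 = 45 + 5 = 50  → 50 >= 47, exit
Total ADD instructions: 10

10
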